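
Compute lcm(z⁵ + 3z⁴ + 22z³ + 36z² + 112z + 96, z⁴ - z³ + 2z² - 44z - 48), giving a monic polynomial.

z⁶ - z⁵ + 10z⁴ - 52z³ - 32z² - 352z - 384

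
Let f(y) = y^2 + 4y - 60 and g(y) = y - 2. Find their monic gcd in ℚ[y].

Euclidean algorithm in ℚ[y]:
  y^2 + 4y - 60 = (y + 6)(y - 2) + (-48)
  y - 2 = (-(1/48)y + 1/24)(-48) + (0)
The last nonzero remainder is the constant -48, so the polynomials are coprime and gcd = 1.

1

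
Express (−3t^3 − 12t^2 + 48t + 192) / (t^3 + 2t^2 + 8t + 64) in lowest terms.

Apply the Euclidean algorithm:
  −3t^3 − 12t^2 + 48t + 192 = (−3)(t^3 + 2t^2 + 8t + 64) + (−6t^2 + 72t + 384)
  t^3 + 2t^2 + 8t + 64 = (−(1/6)t − 7/3)(−6t^2 + 72t + 384) + (240t + 960)
  −6t^2 + 72t + 384 = (−(1/40)t + 2/5)(240t + 960) + (0)
Last nonzero remainder: 240t + 960. Dividing through by 240 gives the monic gcd t + 4.
Cancel t + 4 from numerator and denominator to get the reduced form.

(−3t^2 + 48)/(t^2 − 2t + 16)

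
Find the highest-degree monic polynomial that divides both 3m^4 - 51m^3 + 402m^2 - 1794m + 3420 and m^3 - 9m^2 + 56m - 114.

By polynomial division,
  3m^4 - 51m^3 + 402m^2 - 1794m + 3420 = (3m - 24)(m^3 - 9m^2 + 56m - 114) + (18m^2 - 108m + 684)
  m^3 - 9m^2 + 56m - 114 = ((1/18)m - 1/6)(18m^2 - 108m + 684) + (0)
Last nonzero remainder: 18m^2 - 108m + 684. Dividing through by 18 gives the monic gcd m^2 - 6m + 38.

m^2 - 6m + 38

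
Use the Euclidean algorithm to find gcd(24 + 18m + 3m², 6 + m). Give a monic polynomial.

1

Repeated division with remainder:
  3m² + 18m + 24 = (3m)(m + 6) + (24)
  m + 6 = ((1/24)m + 1/4)(24) + (0)
The last nonzero remainder is the constant 24, so the polynomials are coprime and gcd = 1.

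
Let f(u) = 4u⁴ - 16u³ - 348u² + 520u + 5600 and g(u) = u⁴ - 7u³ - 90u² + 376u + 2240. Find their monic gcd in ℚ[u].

u³ + u² - 82u - 280

Euclidean algorithm in ℚ[u]:
  4u⁴ - 16u³ - 348u² + 520u + 5600 = (4)(u⁴ - 7u³ - 90u² + 376u + 2240) + (12u³ + 12u² - 984u - 3360)
  u⁴ - 7u³ - 90u² + 376u + 2240 = ((1/12)u - 2/3)(12u³ + 12u² - 984u - 3360) + (0)
Last nonzero remainder: 12u³ + 12u² - 984u - 3360. Dividing through by 12 gives the monic gcd u³ + u² - 82u - 280.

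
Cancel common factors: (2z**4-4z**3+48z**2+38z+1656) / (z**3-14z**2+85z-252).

Apply the Euclidean algorithm:
  2z**4-4z**3+48z**2+38z+1656 = (2z+24)(z**3-14z**2+85z-252) + (214z**2-1498z+7704)
  z**3-14z**2+85z-252 = ((1/214)z-7/214)(214z**2-1498z+7704) + (0)
Last nonzero remainder: 214z**2-1498z+7704. Dividing through by 214 gives the monic gcd z**2-7z+36.
Cancel z**2-7z+36 from numerator and denominator to get the reduced form.

(2z**2+10z+46)/(z-7)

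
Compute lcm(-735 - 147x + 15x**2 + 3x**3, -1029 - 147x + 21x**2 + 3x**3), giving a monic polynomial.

-1715 - 588x - 14x**2 + 12x**3 + x**4

Euclidean algorithm in ℚ[x]:
  3x**3 + 15x**2 - 147x - 735 = (3x**3 + 21x**2 - 147x - 1029) + (-6x**2 + 294)
  3x**3 + 21x**2 - 147x - 1029 = (-(1/2)x - 7/2)(-6x**2 + 294) + (0)
Last nonzero remainder: -6x**2 + 294. Dividing through by -6 gives the monic gcd x**2 - 49.
Then lcm(f, g) = f·g / gcd(f, g); expanding and making the result monic gives the answer.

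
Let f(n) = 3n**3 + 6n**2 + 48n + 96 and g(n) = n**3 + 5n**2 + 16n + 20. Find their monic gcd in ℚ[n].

n + 2

Euclidean algorithm in ℚ[n]:
  3n**3 + 6n**2 + 48n + 96 = (3)(n**3 + 5n**2 + 16n + 20) + (−9n**2 + 36)
  n**3 + 5n**2 + 16n + 20 = (−(1/9)n − 5/9)(−9n**2 + 36) + (20n + 40)
  −9n**2 + 36 = (−(9/20)n + 9/10)(20n + 40) + (0)
Last nonzero remainder: 20n + 40. Dividing through by 20 gives the monic gcd n + 2.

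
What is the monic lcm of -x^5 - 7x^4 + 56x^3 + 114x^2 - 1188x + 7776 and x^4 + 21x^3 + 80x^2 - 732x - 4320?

Repeated division with remainder:
  -x^5 - 7x^4 + 56x^3 + 114x^2 - 1188x + 7776 = (-x + 14)(x^4 + 21x^3 + 80x^2 - 732x - 4320) + (-158x^3 - 1738x^2 + 4740x + 68256)
  x^4 + 21x^3 + 80x^2 - 732x - 4320 = (-(1/158)x - 5/79)(-158x^3 - 1738x^2 + 4740x + 68256) + (0)
Last nonzero remainder: -158x^3 - 1738x^2 + 4740x + 68256. Dividing through by -158 gives the monic gcd x^3 + 11x^2 - 30x - 432.
Then lcm(f, g) = f·g / gcd(f, g); expanding and making the result monic gives the answer.

x^6 + 17x^5 + 14x^4 - 674x^3 + 48x^2 + 4104x - 77760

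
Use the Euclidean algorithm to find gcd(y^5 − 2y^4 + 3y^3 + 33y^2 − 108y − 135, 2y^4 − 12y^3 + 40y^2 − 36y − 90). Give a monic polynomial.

y^2 − 2y − 3

Repeated division with remainder:
  y^5 − 2y^4 + 3y^3 + 33y^2 − 108y − 135 = ((1/2)y + 2)(2y^4 − 12y^3 + 40y^2 − 36y − 90) + (7y^3 − 29y^2 + 9y + 45)
  2y^4 − 12y^3 + 40y^2 − 36y − 90 = ((2/7)y − 26/49)(7y^3 − 29y^2 + 9y + 45) + ((1080/49)y^2 − (2160/49)y − 3240/49)
  7y^3 − 29y^2 + 9y + 45 = ((343/1080)y − 49/72)((1080/49)y^2 − (2160/49)y − 3240/49) + (0)
Last nonzero remainder: (1080/49)y^2 − (2160/49)y − 3240/49. Dividing through by 1080/49 gives the monic gcd y^2 − 2y − 3.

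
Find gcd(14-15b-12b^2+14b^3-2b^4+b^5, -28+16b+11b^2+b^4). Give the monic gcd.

-14+15b-2b^2+b^3

Apply the Euclidean algorithm:
  b^5-2b^4+14b^3-12b^2-15b+14 = (b-2)(b^4+11b^2+16b-28) + (3b^3-6b^2+45b-42)
  b^4+11b^2+16b-28 = ((1/3)b+2/3)(3b^3-6b^2+45b-42) + (0)
Last nonzero remainder: 3b^3-6b^2+45b-42. Dividing through by 3 gives the monic gcd b^3-2b^2+15b-14.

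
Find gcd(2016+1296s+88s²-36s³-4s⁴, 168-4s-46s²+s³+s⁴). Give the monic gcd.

Apply the Euclidean algorithm:
  -4s⁴-36s³+88s²+1296s+2016 = (-4)(s⁴+s³-46s²-4s+168) + (-32s³-96s²+1280s+2688)
  s⁴+s³-46s²-4s+168 = (-(1/32)s+1/16)(-32s³-96s²+1280s+2688) + (0)
Last nonzero remainder: -32s³-96s²+1280s+2688. Dividing through by -32 gives the monic gcd s³+3s²-40s-84.

-84-40s+3s²+s³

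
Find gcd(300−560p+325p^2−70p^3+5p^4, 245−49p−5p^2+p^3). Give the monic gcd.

Repeated division with remainder:
  5p^4−70p^3+325p^2−560p+300 = (5p−45)(p^3−5p^2−49p+245) + (345p^2−3990p+11325)
  p^3−5p^2−49p+245 = ((1/345)p+151/7935)(345p^2−3990p+11325) + (−(3120/529)p+15600/529)
  345p^2−3990p+11325 = (−(12167/208)p+79879/208)(−(3120/529)p+15600/529) + (0)
Last nonzero remainder: −(3120/529)p+15600/529. Dividing through by −3120/529 gives the monic gcd p−5.

−5+p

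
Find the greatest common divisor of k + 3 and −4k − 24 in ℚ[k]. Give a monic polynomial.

1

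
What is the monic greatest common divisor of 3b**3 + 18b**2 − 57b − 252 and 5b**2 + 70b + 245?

Repeated division with remainder:
  3b**3 + 18b**2 − 57b − 252 = ((3/5)b − 24/5)(5b**2 + 70b + 245) + (132b + 924)
  5b**2 + 70b + 245 = ((5/132)b + 35/132)(132b + 924) + (0)
Last nonzero remainder: 132b + 924. Dividing through by 132 gives the monic gcd b + 7.

b + 7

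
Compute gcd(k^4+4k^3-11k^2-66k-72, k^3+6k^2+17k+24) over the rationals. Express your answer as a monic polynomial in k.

k+3

By polynomial division,
  k^4+4k^3-11k^2-66k-72 = (k-2)(k^3+6k^2+17k+24) + (-16k^2-56k-24)
  k^3+6k^2+17k+24 = (-(1/16)k-5/32)(-16k^2-56k-24) + ((27/4)k+81/4)
  -16k^2-56k-24 = (-(64/27)k-32/27)((27/4)k+81/4) + (0)
Last nonzero remainder: (27/4)k+81/4. Dividing through by 27/4 gives the monic gcd k+3.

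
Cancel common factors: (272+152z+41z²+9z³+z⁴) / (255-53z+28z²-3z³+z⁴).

Apply the Euclidean algorithm:
  z⁴+9z³+41z²+152z+272 = (z⁴-3z³+28z²-53z+255) + (12z³+13z²+205z+17)
  z⁴-3z³+28z²-53z+255 = ((1/12)z-49/144)(12z³+13z²+205z+17) + ((2209/144)z²+(2209/144)z+37553/144)
  12z³+13z²+205z+17 = ((1728/2209)z+144/2209)((2209/144)z²+(2209/144)z+37553/144) + (0)
Last nonzero remainder: (2209/144)z²+(2209/144)z+37553/144. Dividing through by 2209/144 gives the monic gcd z²+z+17.
Cancel z²+z+17 from numerator and denominator to get the reduced form.

(16+8z+z²)/(15-4z+z²)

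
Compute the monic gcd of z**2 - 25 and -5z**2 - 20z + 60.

1

Euclidean algorithm in ℚ[z]:
  z**2 - 25 = (-1/5)(-5z**2 - 20z + 60) + (-4z - 13)
  -5z**2 - 20z + 60 = ((5/4)z + 15/16)(-4z - 13) + (1155/16)
  -4z - 13 = (-(64/1155)z - 208/1155)(1155/16) + (0)
The last nonzero remainder is the constant 1155/16, so the polynomials are coprime and gcd = 1.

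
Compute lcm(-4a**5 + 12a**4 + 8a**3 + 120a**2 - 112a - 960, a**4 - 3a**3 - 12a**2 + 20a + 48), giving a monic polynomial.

a**6 - a**5 - 8a**4 - 34a**3 - 32a**2 + 296a + 480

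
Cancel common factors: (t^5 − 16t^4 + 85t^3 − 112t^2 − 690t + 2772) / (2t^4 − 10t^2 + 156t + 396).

Repeated division with remainder:
  t^5 − 16t^4 + 85t^3 − 112t^2 − 690t + 2772 = ((1/2)t − 8)(2t^4 − 10t^2 + 156t + 396) + (90t^3 − 270t^2 + 360t + 5940)
  2t^4 − 10t^2 + 156t + 396 = ((1/45)t + 1/15)(90t^3 − 270t^2 + 360t + 5940) + (0)
Last nonzero remainder: 90t^3 − 270t^2 + 360t + 5940. Dividing through by 90 gives the monic gcd t^3 − 3t^2 + 4t + 66.
Cancel t^3 − 3t^2 + 4t + 66 from numerator and denominator to get the reduced form.

(t^2 − 13t + 42)/(2t + 6)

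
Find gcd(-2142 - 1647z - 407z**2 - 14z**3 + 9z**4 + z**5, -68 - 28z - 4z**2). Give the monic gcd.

17 + 7z + z**2

Repeated division with remainder:
  z**5 + 9z**4 - 14z**3 - 407z**2 - 1647z - 2142 = (-(1/4)z**3 - (1/2)z**2 + (45/4)z + 63/2)(-4z**2 - 28z - 68) + (0)
Last nonzero remainder: -4z**2 - 28z - 68. Dividing through by -4 gives the monic gcd z**2 + 7z + 17.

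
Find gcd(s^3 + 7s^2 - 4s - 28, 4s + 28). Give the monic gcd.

s + 7

Repeated division with remainder:
  s^3 + 7s^2 - 4s - 28 = ((1/4)s^2 - 1)(4s + 28) + (0)
Last nonzero remainder: 4s + 28. Dividing through by 4 gives the monic gcd s + 7.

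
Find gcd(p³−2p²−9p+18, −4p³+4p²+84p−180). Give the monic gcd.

Euclidean algorithm in ℚ[p]:
  p³−2p²−9p+18 = (−1/4)(−4p³+4p²+84p−180) + (−p²+12p−27)
  −4p³+4p²+84p−180 = (4p+44)(−p²+12p−27) + (−336p+1008)
  −p²+12p−27 = ((1/336)p−3/112)(−336p+1008) + (0)
Last nonzero remainder: −336p+1008. Dividing through by −336 gives the monic gcd p−3.

p−3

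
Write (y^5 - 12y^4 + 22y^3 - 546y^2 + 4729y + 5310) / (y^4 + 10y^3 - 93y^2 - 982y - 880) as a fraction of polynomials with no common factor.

(y^3 - 3y^2 + 5y - 531)/(y^2 + 19y + 88)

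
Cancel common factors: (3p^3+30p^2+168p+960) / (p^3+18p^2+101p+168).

Repeated division with remainder:
  3p^3+30p^2+168p+960 = (3)(p^3+18p^2+101p+168) + (-24p^2-135p+456)
  p^3+18p^2+101p+168 = (-(1/24)p-33/64)(-24p^2-135p+456) + ((3225/64)p+3225/8)
  -24p^2-135p+456 = (-(512/1075)p+1216/1075)((3225/64)p+3225/8) + (0)
Last nonzero remainder: (3225/64)p+3225/8. Dividing through by 3225/64 gives the monic gcd p+8.
Cancel p+8 from numerator and denominator to get the reduced form.

(3p^2+6p+120)/(p^2+10p+21)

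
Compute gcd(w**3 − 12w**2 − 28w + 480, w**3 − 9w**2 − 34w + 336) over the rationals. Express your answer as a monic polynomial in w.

w**2 − 2w − 48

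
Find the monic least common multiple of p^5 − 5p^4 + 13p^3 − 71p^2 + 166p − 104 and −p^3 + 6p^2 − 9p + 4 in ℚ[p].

p^6 − 6p^5 + 18p^4 − 84p^3 + 237p^2 − 270p + 104

Apply the Euclidean algorithm:
  p^5 − 5p^4 + 13p^3 − 71p^2 + 166p − 104 = (−p^2 − p − 10)(−p^3 + 6p^2 − 9p + 4) + (−16p^2 + 80p − 64)
  −p^3 + 6p^2 − 9p + 4 = ((1/16)p − 1/16)(−16p^2 + 80p − 64) + (0)
Last nonzero remainder: −16p^2 + 80p − 64. Dividing through by −16 gives the monic gcd p^2 − 5p + 4.
Then lcm(f, g) = f·g / gcd(f, g); expanding and making the result monic gives the answer.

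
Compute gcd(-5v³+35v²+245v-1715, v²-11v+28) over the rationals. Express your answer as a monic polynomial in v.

v-7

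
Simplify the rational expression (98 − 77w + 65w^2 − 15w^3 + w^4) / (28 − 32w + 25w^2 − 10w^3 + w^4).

(−7 + w)/(−2 + w)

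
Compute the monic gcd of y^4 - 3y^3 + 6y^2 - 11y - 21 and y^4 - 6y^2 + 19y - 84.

y^3 - 4y^2 + 10y - 21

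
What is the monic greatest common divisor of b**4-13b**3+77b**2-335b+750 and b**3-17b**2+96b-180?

b**2-11b+30

Euclidean algorithm in ℚ[b]:
  b**4-13b**3+77b**2-335b+750 = (b+4)(b**3-17b**2+96b-180) + (49b**2-539b+1470)
  b**3-17b**2+96b-180 = ((1/49)b-6/49)(49b**2-539b+1470) + (0)
Last nonzero remainder: 49b**2-539b+1470. Dividing through by 49 gives the monic gcd b**2-11b+30.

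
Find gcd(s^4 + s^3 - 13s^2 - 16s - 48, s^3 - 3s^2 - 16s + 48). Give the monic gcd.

Euclidean algorithm in ℚ[s]:
  s^4 + s^3 - 13s^2 - 16s - 48 = (s + 4)(s^3 - 3s^2 - 16s + 48) + (15s^2 - 240)
  s^3 - 3s^2 - 16s + 48 = ((1/15)s - 1/5)(15s^2 - 240) + (0)
Last nonzero remainder: 15s^2 - 240. Dividing through by 15 gives the monic gcd s^2 - 16.

s^2 - 16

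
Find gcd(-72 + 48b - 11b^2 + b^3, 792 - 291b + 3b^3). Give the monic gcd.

-3 + b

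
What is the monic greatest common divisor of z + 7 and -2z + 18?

Repeated division with remainder:
  z + 7 = (-1/2)(-2z + 18) + (16)
  -2z + 18 = (-(1/8)z + 9/8)(16) + (0)
The last nonzero remainder is the constant 16, so the polynomials are coprime and gcd = 1.

1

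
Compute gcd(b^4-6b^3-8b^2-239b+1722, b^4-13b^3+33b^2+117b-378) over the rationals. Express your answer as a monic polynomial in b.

Apply the Euclidean algorithm:
  b^4-6b^3-8b^2-239b+1722 = (b^4-13b^3+33b^2+117b-378) + (7b^3-41b^2-356b+2100)
  b^4-13b^3+33b^2+117b-378 = ((1/7)b-50/49)(7b^3-41b^2-356b+2100) + ((2059/49)b^2-(26767/49)b+12354/7)
  7b^3-41b^2-356b+2100 = ((343/2059)b+2450/2059)((2059/49)b^2-(26767/49)b+12354/7) + (0)
Last nonzero remainder: (2059/49)b^2-(26767/49)b+12354/7. Dividing through by 2059/49 gives the monic gcd b^2-13b+42.

b^2-13b+42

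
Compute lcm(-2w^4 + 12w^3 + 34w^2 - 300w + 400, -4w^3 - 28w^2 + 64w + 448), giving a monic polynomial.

w^6 + 5w^5 - 55w^4 - 205w^3 + 974w^2 + 2000w - 5600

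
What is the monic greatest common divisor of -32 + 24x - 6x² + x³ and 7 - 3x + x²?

Repeated division with remainder:
  x³ - 6x² + 24x - 32 = (x - 3)(x² - 3x + 7) + (8x - 11)
  x² - 3x + 7 = ((1/8)x - 13/64)(8x - 11) + (305/64)
  8x - 11 = ((512/305)x - 704/305)(305/64) + (0)
The last nonzero remainder is the constant 305/64, so the polynomials are coprime and gcd = 1.

1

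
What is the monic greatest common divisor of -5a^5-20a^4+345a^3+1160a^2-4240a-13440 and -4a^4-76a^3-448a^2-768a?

a^2+11a+24

Euclidean algorithm in ℚ[a]:
  -5a^5-20a^4+345a^3+1160a^2-4240a-13440 = ((5/4)a-75/4)(-4a^4-76a^3-448a^2-768a) + (-520a^3-6280a^2-18640a-13440)
  -4a^4-76a^3-448a^2-768a = ((1/130)a+9/169)(-520a^3-6280a^2-18640a-13440) + ((5040/169)a^2+(55440/169)a+120960/169)
  -520a^3-6280a^2-18640a-13440 = (-(2197/126)a-169/9)((5040/169)a^2+(55440/169)a+120960/169) + (0)
Last nonzero remainder: (5040/169)a^2+(55440/169)a+120960/169. Dividing through by 5040/169 gives the monic gcd a^2+11a+24.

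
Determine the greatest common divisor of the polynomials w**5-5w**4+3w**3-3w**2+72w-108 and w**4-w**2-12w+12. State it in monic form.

Euclidean algorithm in ℚ[w]:
  w**5-5w**4+3w**3-3w**2+72w-108 = (w-5)(w**4-w**2-12w+12) + (4w**3+4w**2-48)
  w**4-w**2-12w+12 = ((1/4)w-1/4)(4w**3+4w**2-48) + (0)
Last nonzero remainder: 4w**3+4w**2-48. Dividing through by 4 gives the monic gcd w**3+w**2-12.

w**3+w**2-12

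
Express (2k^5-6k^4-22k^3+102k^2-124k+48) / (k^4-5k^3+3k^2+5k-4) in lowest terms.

Apply the Euclidean algorithm:
  2k^5-6k^4-22k^3+102k^2-124k+48 = (2k+4)(k^4-5k^3+3k^2+5k-4) + (-8k^3+80k^2-136k+64)
  k^4-5k^3+3k^2+5k-4 = (-(1/8)k-5/8)(-8k^3+80k^2-136k+64) + (36k^2-72k+36)
  -8k^3+80k^2-136k+64 = (-(2/9)k+16/9)(36k^2-72k+36) + (0)
Last nonzero remainder: 36k^2-72k+36. Dividing through by 36 gives the monic gcd k^2-2k+1.
Cancel k^2-2k+1 from numerator and denominator to get the reduced form.

(2k^3-2k^2-28k+48)/(k^2-3k-4)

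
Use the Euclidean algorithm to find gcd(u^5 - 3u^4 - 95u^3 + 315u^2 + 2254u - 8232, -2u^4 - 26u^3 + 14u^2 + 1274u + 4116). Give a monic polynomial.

u^3 + 7u^2 - 49u - 343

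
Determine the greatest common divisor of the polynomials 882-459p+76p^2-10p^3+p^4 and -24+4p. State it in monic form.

-6+p

Repeated division with remainder:
  p^4-10p^3+76p^2-459p+882 = ((1/4)p^3-p^2+13p-147/4)(4p-24) + (0)
Last nonzero remainder: 4p-24. Dividing through by 4 gives the monic gcd p-6.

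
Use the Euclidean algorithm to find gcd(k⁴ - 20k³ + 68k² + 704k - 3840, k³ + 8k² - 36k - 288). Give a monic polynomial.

k + 6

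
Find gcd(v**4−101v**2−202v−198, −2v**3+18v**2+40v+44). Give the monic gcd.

Apply the Euclidean algorithm:
  v**4−101v**2−202v−198 = (−(1/2)v−9/2)(−2v**3+18v**2+40v+44) + (0)
Last nonzero remainder: −2v**3+18v**2+40v+44. Dividing through by −2 gives the monic gcd v**3−9v**2−20v−22.

v**3−9v**2−20v−22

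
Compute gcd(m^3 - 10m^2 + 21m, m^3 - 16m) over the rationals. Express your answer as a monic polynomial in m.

m

By polynomial division,
  m^3 - 10m^2 + 21m = (m^3 - 16m) + (-10m^2 + 37m)
  m^3 - 16m = (-(1/10)m - 37/100)(-10m^2 + 37m) + (-(231/100)m)
  -10m^2 + 37m = ((1000/231)m - 3700/231)(-(231/100)m) + (0)
Last nonzero remainder: -(231/100)m. Dividing through by -231/100 gives the monic gcd m.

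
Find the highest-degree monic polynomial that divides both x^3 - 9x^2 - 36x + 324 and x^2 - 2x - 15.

Repeated division with remainder:
  x^3 - 9x^2 - 36x + 324 = (x - 7)(x^2 - 2x - 15) + (-35x + 219)
  x^2 - 2x - 15 = (-(1/35)x - 149/1225)(-35x + 219) + (14256/1225)
  -35x + 219 = (-(42875/14256)x + 89425/4752)(14256/1225) + (0)
The last nonzero remainder is the constant 14256/1225, so the polynomials are coprime and gcd = 1.

1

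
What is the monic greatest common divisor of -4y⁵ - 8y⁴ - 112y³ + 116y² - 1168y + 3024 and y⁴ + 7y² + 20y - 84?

y³ - 3y² + 16y - 28

Apply the Euclidean algorithm:
  -4y⁵ - 8y⁴ - 112y³ + 116y² - 1168y + 3024 = (-4y - 8)(y⁴ + 7y² + 20y - 84) + (-84y³ + 252y² - 1344y + 2352)
  y⁴ + 7y² + 20y - 84 = (-(1/84)y - 1/28)(-84y³ + 252y² - 1344y + 2352) + (0)
Last nonzero remainder: -84y³ + 252y² - 1344y + 2352. Dividing through by -84 gives the monic gcd y³ - 3y² + 16y - 28.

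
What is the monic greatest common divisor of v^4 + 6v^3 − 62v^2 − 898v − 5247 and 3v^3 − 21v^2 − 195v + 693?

Repeated division with remainder:
  v^4 + 6v^3 − 62v^2 − 898v − 5247 = ((1/3)v + 13/3)(3v^3 − 21v^2 − 195v + 693) + (94v^2 − 284v − 8250)
  3v^3 − 21v^2 − 195v + 693 = ((3/94)v − 561/4418)(94v^2 − 284v − 8250) + ((71208/2209)v − 783288/2209)
  94v^2 − 284v − 8250 = ((103823/35604)v + 276125/11868)((71208/2209)v − 783288/2209) + (0)
Last nonzero remainder: (71208/2209)v − 783288/2209. Dividing through by 71208/2209 gives the monic gcd v − 11.

v − 11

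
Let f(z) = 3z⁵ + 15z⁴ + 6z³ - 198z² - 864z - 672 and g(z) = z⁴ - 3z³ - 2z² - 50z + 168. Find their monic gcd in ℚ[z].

Euclidean algorithm in ℚ[z]:
  3z⁵ + 15z⁴ + 6z³ - 198z² - 864z - 672 = (3z + 24)(z⁴ - 3z³ - 2z² - 50z + 168) + (84z³ - 168z - 4704)
  z⁴ - 3z³ - 2z² - 50z + 168 = ((1/84)z - 1/28)(84z³ - 168z - 4704) + (0)
Last nonzero remainder: 84z³ - 168z - 4704. Dividing through by 84 gives the monic gcd z³ - 2z - 56.

z³ - 2z - 56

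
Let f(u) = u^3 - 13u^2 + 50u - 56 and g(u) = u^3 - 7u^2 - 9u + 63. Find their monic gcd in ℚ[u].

By polynomial division,
  u^3 - 13u^2 + 50u - 56 = (u^3 - 7u^2 - 9u + 63) + (-6u^2 + 59u - 119)
  u^3 - 7u^2 - 9u + 63 = (-(1/6)u - 17/36)(-6u^2 + 59u - 119) + (-(35/36)u + 245/36)
  -6u^2 + 59u - 119 = ((216/35)u - 612/35)(-(35/36)u + 245/36) + (0)
Last nonzero remainder: -(35/36)u + 245/36. Dividing through by -35/36 gives the monic gcd u - 7.

u - 7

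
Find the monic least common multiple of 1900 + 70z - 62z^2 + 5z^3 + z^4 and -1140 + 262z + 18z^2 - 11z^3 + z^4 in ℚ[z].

-11400 + 1480z + 442z^2 - 92z^3 - z^4 + z^5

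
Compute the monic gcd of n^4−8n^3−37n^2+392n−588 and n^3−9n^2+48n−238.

Repeated division with remainder:
  n^4−8n^3−37n^2+392n−588 = (n+1)(n^3−9n^2+48n−238) + (−76n^2+582n−350)
  n^3−9n^2+48n−238 = (−(1/76)n+51/2888)(−76n^2+582n−350) + ((47821/1444)n−334747/1444)
  −76n^2+582n−350 = (−(109744/47821)n+72200/47821)((47821/1444)n−334747/1444) + (0)
Last nonzero remainder: (47821/1444)n−334747/1444. Dividing through by 47821/1444 gives the monic gcd n−7.

n−7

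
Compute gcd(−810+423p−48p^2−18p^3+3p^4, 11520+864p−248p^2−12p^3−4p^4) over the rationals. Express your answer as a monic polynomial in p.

−30−p+p^2

Repeated division with remainder:
  3p^4−18p^3−48p^2+423p−810 = (−3/4)(−4p^4−12p^3−248p^2+864p+11520) + (−27p^3−234p^2+1071p+7830)
  −4p^4−12p^3−248p^2+864p+11520 = ((4/27)p−68/81)(−27p^3−234p^2+1071p+7830) + (−(5428/9)p^2+(5428/9)p+54280/3)
  −27p^3−234p^2+1071p+7830 = ((243/5428)p+2349/5428)(−(5428/9)p^2+(5428/9)p+54280/3) + (0)
Last nonzero remainder: −(5428/9)p^2+(5428/9)p+54280/3. Dividing through by −5428/9 gives the monic gcd p^2−p−30.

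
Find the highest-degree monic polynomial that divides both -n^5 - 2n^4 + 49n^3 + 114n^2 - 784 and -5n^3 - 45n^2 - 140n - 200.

n^2 + 4n + 8

Repeated division with remainder:
  -n^5 - 2n^4 + 49n^3 + 114n^2 - 784 = ((1/5)n^2 - (7/5)n - 14/5)(-5n^3 - 45n^2 - 140n - 200) + (-168n^2 - 672n - 1344)
  -5n^3 - 45n^2 - 140n - 200 = ((5/168)n + 25/168)(-168n^2 - 672n - 1344) + (0)
Last nonzero remainder: -168n^2 - 672n - 1344. Dividing through by -168 gives the monic gcd n^2 + 4n + 8.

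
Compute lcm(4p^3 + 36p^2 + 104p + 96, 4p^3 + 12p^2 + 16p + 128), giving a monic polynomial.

By polynomial division,
  4p^3 + 36p^2 + 104p + 96 = (4p^3 + 12p^2 + 16p + 128) + (24p^2 + 88p - 32)
  4p^3 + 12p^2 + 16p + 128 = ((1/6)p - 1/9)(24p^2 + 88p - 32) + ((280/9)p + 1120/9)
  24p^2 + 88p - 32 = ((27/35)p - 9/35)((280/9)p + 1120/9) + (0)
Last nonzero remainder: (280/9)p + 1120/9. Dividing through by 280/9 gives the monic gcd p + 4.
Then lcm(f, g) = f·g / gcd(f, g); expanding and making the result monic gives the answer.

p^5 + 8p^4 + 25p^3 + 70p^2 + 184p + 192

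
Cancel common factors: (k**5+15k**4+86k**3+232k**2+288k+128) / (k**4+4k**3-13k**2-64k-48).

Repeated division with remainder:
  k**5+15k**4+86k**3+232k**2+288k+128 = (k+11)(k**4+4k**3-13k**2-64k-48) + (55k**3+439k**2+1040k+656)
  k**4+4k**3-13k**2-64k-48 = ((1/55)k-219/3025)(55k**3+439k**2+1040k+656) + (-(384/3025)k**2-(384/605)k-1536/3025)
  55k**3+439k**2+1040k+656 = (-(166375/384)k-124025/96)(-(384/3025)k**2-(384/605)k-1536/3025) + (0)
Last nonzero remainder: -(384/3025)k**2-(384/605)k-1536/3025. Dividing through by -384/3025 gives the monic gcd k**2+5k+4.
Cancel k**2+5k+4 from numerator and denominator to get the reduced form.

(k**3+10k**2+32k+32)/(k**2-k-12)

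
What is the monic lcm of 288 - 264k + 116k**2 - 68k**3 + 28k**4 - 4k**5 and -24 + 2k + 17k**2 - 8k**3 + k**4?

288 - 48k - 154k**2 + 85k**3 - 52k**4 + 34k**5 - 10k**6 + k**7

By polynomial division,
  -4k**5 + 28k**4 - 68k**3 + 116k**2 - 264k + 288 = (-4k - 4)(k**4 - 8k**3 + 17k**2 + 2k - 24) + (-32k**3 + 192k**2 - 352k + 192)
  k**4 - 8k**3 + 17k**2 + 2k - 24 = (-(1/32)k + 1/16)(-32k**3 + 192k**2 - 352k + 192) + (-6k**2 + 30k - 36)
  -32k**3 + 192k**2 - 352k + 192 = ((16/3)k - 16/3)(-6k**2 + 30k - 36) + (0)
Last nonzero remainder: -6k**2 + 30k - 36. Dividing through by -6 gives the monic gcd k**2 - 5k + 6.
Then lcm(f, g) = f·g / gcd(f, g); expanding and making the result monic gives the answer.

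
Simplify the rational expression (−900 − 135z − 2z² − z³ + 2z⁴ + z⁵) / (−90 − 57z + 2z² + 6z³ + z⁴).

Euclidean algorithm in ℚ[z]:
  z⁵ + 2z⁴ − z³ − 2z² − 135z − 900 = (z − 4)(z⁴ + 6z³ + 2z² − 57z − 90) + (21z³ + 63z² − 273z − 1260)
  z⁴ + 6z³ + 2z² − 57z − 90 = ((1/21)z + 1/7)(21z³ + 63z² − 273z − 1260) + (6z² + 42z + 90)
  21z³ + 63z² − 273z − 1260 = ((7/2)z − 14)(6z² + 42z + 90) + (0)
Last nonzero remainder: 6z² + 42z + 90. Dividing through by 6 gives the monic gcd z² + 7z + 15.
Cancel z² + 7z + 15 from numerator and denominator to get the reduced form.

(−60 + 19z − 5z² + z³)/(−6 − z + z²)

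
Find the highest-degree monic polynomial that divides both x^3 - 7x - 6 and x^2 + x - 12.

x - 3

Apply the Euclidean algorithm:
  x^3 - 7x - 6 = (x - 1)(x^2 + x - 12) + (6x - 18)
  x^2 + x - 12 = ((1/6)x + 2/3)(6x - 18) + (0)
Last nonzero remainder: 6x - 18. Dividing through by 6 gives the monic gcd x - 3.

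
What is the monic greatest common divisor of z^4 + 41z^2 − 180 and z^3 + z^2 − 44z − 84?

z + 2

By polynomial division,
  z^4 + 41z^2 − 180 = (z − 1)(z^3 + z^2 − 44z − 84) + (86z^2 + 40z − 264)
  z^3 + z^2 − 44z − 84 = ((1/86)z + 23/3698)(86z^2 + 40z − 264) + (−(76140/1849)z − 152280/1849)
  86z^2 + 40z − 264 = (−(79507/38070)z + 20339/6345)(−(76140/1849)z − 152280/1849) + (0)
Last nonzero remainder: −(76140/1849)z − 152280/1849. Dividing through by −76140/1849 gives the monic gcd z + 2.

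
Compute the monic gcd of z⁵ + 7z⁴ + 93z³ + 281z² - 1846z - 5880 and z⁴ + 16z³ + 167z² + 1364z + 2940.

Apply the Euclidean algorithm:
  z⁵ + 7z⁴ + 93z³ + 281z² - 1846z - 5880 = (z - 9)(z⁴ + 16z³ + 167z² + 1364z + 2940) + (70z³ + 420z² + 7490z + 20580)
  z⁴ + 16z³ + 167z² + 1364z + 2940 = ((1/70)z + 1/7)(70z³ + 420z² + 7490z + 20580) + (0)
Last nonzero remainder: 70z³ + 420z² + 7490z + 20580. Dividing through by 70 gives the monic gcd z³ + 6z² + 107z + 294.

z³ + 6z² + 107z + 294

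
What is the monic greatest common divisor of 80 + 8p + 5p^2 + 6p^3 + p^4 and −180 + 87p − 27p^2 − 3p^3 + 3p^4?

Euclidean algorithm in ℚ[p]:
  p^4 + 6p^3 + 5p^2 + 8p + 80 = (1/3)(3p^4 − 3p^3 − 27p^2 + 87p − 180) + (7p^3 + 14p^2 − 21p + 140)
  3p^4 − 3p^3 − 27p^2 + 87p − 180 = ((3/7)p − 9/7)(7p^3 + 14p^2 − 21p + 140) + (0)
Last nonzero remainder: 7p^3 + 14p^2 − 21p + 140. Dividing through by 7 gives the monic gcd p^3 + 2p^2 − 3p + 20.

20 − 3p + 2p^2 + p^3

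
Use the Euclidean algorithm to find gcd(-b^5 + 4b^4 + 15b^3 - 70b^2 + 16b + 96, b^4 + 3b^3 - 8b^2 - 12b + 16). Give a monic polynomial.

b^2 + 2b - 8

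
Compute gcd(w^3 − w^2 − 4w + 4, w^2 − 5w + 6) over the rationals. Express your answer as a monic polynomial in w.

w − 2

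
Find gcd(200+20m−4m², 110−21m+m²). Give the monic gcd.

−10+m

Apply the Euclidean algorithm:
  −4m²+20m+200 = (−4)(m²−21m+110) + (−64m+640)
  m²−21m+110 = (−(1/64)m+11/64)(−64m+640) + (0)
Last nonzero remainder: −64m+640. Dividing through by −64 gives the monic gcd m−10.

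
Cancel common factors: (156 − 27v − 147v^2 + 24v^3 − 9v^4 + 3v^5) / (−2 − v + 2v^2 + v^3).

(−156 + 27v − 9v^2 + 3v^3)/(2 + v)

Apply the Euclidean algorithm:
  3v^5 − 9v^4 + 24v^3 − 147v^2 − 27v + 156 = (3v^2 − 15v + 57)(v^3 + 2v^2 − v − 2) + (−270v^2 + 270)
  v^3 + 2v^2 − v − 2 = (−(1/270)v − 1/135)(−270v^2 + 270) + (0)
Last nonzero remainder: −270v^2 + 270. Dividing through by −270 gives the monic gcd v^2 − 1.
Cancel v^2 − 1 from numerator and denominator to get the reduced form.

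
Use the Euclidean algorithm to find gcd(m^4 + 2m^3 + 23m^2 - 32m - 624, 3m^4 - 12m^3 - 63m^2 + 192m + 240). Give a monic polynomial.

m^2 - 16

Apply the Euclidean algorithm:
  m^4 + 2m^3 + 23m^2 - 32m - 624 = (1/3)(3m^4 - 12m^3 - 63m^2 + 192m + 240) + (6m^3 + 44m^2 - 96m - 704)
  3m^4 - 12m^3 - 63m^2 + 192m + 240 = ((1/2)m - 17/3)(6m^3 + 44m^2 - 96m - 704) + ((703/3)m^2 - 11248/3)
  6m^3 + 44m^2 - 96m - 704 = ((18/703)m + 132/703)((703/3)m^2 - 11248/3) + (0)
Last nonzero remainder: (703/3)m^2 - 11248/3. Dividing through by 703/3 gives the monic gcd m^2 - 16.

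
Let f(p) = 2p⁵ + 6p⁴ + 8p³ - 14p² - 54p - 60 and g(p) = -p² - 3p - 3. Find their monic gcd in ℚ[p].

Euclidean algorithm in ℚ[p]:
  2p⁵ + 6p⁴ + 8p³ - 14p² - 54p - 60 = (-2p³ - 2p + 20)(-p² - 3p - 3) + (0)
Last nonzero remainder: -p² - 3p - 3. Dividing through by -1 gives the monic gcd p² + 3p + 3.

p² + 3p + 3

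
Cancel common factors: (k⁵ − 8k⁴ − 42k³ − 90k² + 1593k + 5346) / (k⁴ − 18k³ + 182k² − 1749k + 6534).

Apply the Euclidean algorithm:
  k⁵ − 8k⁴ − 42k³ − 90k² + 1593k + 5346 = (k + 10)(k⁴ − 18k³ + 182k² − 1749k + 6534) + (−44k³ − 161k² + 12549k − 59994)
  k⁴ − 18k³ + 182k² − 1749k + 6534 = (−(1/44)k + 953/1936)(−44k³ − 161k² + 12549k − 59994) + ((1057941/1936)k² − (17984997/1936)k + 3173823/88)
  −44k³ − 161k² + 12549k − 59994 = (−(85184/1057941)k − 195536/117549)((1057941/1936)k² − (17984997/1936)k + 3173823/88) + (0)
Last nonzero remainder: (1057941/1936)k² − (17984997/1936)k + 3173823/88. Dividing through by 1057941/1936 gives the monic gcd k² − 17k + 66.
Cancel k² − 17k + 66 from numerator and denominator to get the reduced form.

(k³ + 9k² + 45k + 81)/(k² − k + 99)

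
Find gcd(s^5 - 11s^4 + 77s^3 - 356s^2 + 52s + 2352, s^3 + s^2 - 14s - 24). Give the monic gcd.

By polynomial division,
  s^5 - 11s^4 + 77s^3 - 356s^2 + 52s + 2352 = (s^2 - 12s + 103)(s^3 + s^2 - 14s - 24) + (-603s^2 + 1206s + 4824)
  s^3 + s^2 - 14s - 24 = (-(1/603)s - 1/201)(-603s^2 + 1206s + 4824) + (0)
Last nonzero remainder: -603s^2 + 1206s + 4824. Dividing through by -603 gives the monic gcd s^2 - 2s - 8.

s^2 - 2s - 8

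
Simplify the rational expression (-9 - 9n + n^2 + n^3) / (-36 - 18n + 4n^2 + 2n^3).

(1 + n)/(4 + 2n)

By polynomial division,
  n^3 + n^2 - 9n - 9 = (1/2)(2n^3 + 4n^2 - 18n - 36) + (-n^2 + 9)
  2n^3 + 4n^2 - 18n - 36 = (-2n - 4)(-n^2 + 9) + (0)
Last nonzero remainder: -n^2 + 9. Dividing through by -1 gives the monic gcd n^2 - 9.
Cancel n^2 - 9 from numerator and denominator to get the reduced form.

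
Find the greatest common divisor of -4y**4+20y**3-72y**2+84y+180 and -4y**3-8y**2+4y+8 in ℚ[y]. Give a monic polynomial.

y+1

Apply the Euclidean algorithm:
  -4y**4+20y**3-72y**2+84y+180 = (y-7)(-4y**3-8y**2+4y+8) + (-132y**2+104y+236)
  -4y**3-8y**2+4y+8 = ((1/33)y+92/1089)(-132y**2+104y+236) + (-(13000/1089)y-13000/1089)
  -132y**2+104y+236 = ((35937/3250)y-64251/3250)(-(13000/1089)y-13000/1089) + (0)
Last nonzero remainder: -(13000/1089)y-13000/1089. Dividing through by -13000/1089 gives the monic gcd y+1.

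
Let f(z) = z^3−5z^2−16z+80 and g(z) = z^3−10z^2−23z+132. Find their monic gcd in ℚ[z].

By polynomial division,
  z^3−5z^2−16z+80 = (z^3−10z^2−23z+132) + (5z^2+7z−52)
  z^3−10z^2−23z+132 = ((1/5)z−57/25)(5z^2+7z−52) + ((84/25)z+336/25)
  5z^2+7z−52 = ((125/84)z−325/84)((84/25)z+336/25) + (0)
Last nonzero remainder: (84/25)z+336/25. Dividing through by 84/25 gives the monic gcd z+4.

z+4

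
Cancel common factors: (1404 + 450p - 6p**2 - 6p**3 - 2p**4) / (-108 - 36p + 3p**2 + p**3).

Euclidean algorithm in ℚ[p]:
  -2p**4 - 6p**3 - 6p**2 + 450p + 1404 = (-2p)(p**3 + 3p**2 - 36p - 108) + (-78p**2 + 234p + 1404)
  p**3 + 3p**2 - 36p - 108 = (-(1/78)p - 1/13)(-78p**2 + 234p + 1404) + (0)
Last nonzero remainder: -78p**2 + 234p + 1404. Dividing through by -78 gives the monic gcd p**2 - 3p - 18.
Cancel p**2 - 3p - 18 from numerator and denominator to get the reduced form.

(-78 - 12p - 2p**2)/(6 + p)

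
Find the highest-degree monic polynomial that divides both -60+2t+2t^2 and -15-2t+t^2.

-5+t

Repeated division with remainder:
  2t^2+2t-60 = (2)(t^2-2t-15) + (6t-30)
  t^2-2t-15 = ((1/6)t+1/2)(6t-30) + (0)
Last nonzero remainder: 6t-30. Dividing through by 6 gives the monic gcd t-5.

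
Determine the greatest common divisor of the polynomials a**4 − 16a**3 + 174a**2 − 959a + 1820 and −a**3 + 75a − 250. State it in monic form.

By polynomial division,
  a**4 − 16a**3 + 174a**2 − 959a + 1820 = (−a + 16)(−a**3 + 75a − 250) + (249a**2 − 2409a + 5820)
  −a**3 + 75a − 250 = (−(1/249)a − 803/20667)(249a**2 − 2409a + 5820) + ((32886/6889)a − 164430/6889)
  249a**2 − 2409a + 5820 = ((571787/10962)a − 1336466/5481)((32886/6889)a − 164430/6889) + (0)
Last nonzero remainder: (32886/6889)a − 164430/6889. Dividing through by 32886/6889 gives the monic gcd a − 5.

a − 5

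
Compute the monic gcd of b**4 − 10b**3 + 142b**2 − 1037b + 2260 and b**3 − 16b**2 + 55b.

By polynomial division,
  b**4 − 10b**3 + 142b**2 − 1037b + 2260 = (b + 6)(b**3 − 16b**2 + 55b) + (183b**2 − 1367b + 2260)
  b**3 − 16b**2 + 55b = ((1/183)b − 1561/33489)(183b**2 − 1367b + 2260) + (−(705572/33489)b + 3527860/33489)
  183b**2 − 1367b + 2260 = (−(6128487/705572)b + 33489/1561)(−(705572/33489)b + 3527860/33489) + (0)
Last nonzero remainder: −(705572/33489)b + 3527860/33489. Dividing through by −705572/33489 gives the monic gcd b − 5.

b − 5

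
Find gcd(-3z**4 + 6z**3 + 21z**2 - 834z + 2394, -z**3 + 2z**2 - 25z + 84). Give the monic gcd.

z - 3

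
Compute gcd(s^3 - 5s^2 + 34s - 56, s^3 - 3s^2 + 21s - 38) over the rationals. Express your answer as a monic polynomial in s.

s - 2

Repeated division with remainder:
  s^3 - 5s^2 + 34s - 56 = (s^3 - 3s^2 + 21s - 38) + (-2s^2 + 13s - 18)
  s^3 - 3s^2 + 21s - 38 = (-(1/2)s - 7/4)(-2s^2 + 13s - 18) + ((139/4)s - 139/2)
  -2s^2 + 13s - 18 = (-(8/139)s + 36/139)((139/4)s - 139/2) + (0)
Last nonzero remainder: (139/4)s - 139/2. Dividing through by 139/4 gives the monic gcd s - 2.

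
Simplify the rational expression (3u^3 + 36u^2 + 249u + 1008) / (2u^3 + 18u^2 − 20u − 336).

(3u^2 + 15u + 144)/(2u^2 + 4u − 48)

Repeated division with remainder:
  3u^3 + 36u^2 + 249u + 1008 = (3/2)(2u^3 + 18u^2 − 20u − 336) + (9u^2 + 279u + 1512)
  2u^3 + 18u^2 − 20u − 336 = ((2/9)u − 44/9)(9u^2 + 279u + 1512) + (1008u + 7056)
  9u^2 + 279u + 1512 = ((1/112)u + 3/14)(1008u + 7056) + (0)
Last nonzero remainder: 1008u + 7056. Dividing through by 1008 gives the monic gcd u + 7.
Cancel u + 7 from numerator and denominator to get the reduced form.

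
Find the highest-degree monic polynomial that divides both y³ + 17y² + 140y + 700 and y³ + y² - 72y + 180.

y + 10

By polynomial division,
  y³ + 17y² + 140y + 700 = (y³ + y² - 72y + 180) + (16y² + 212y + 520)
  y³ + y² - 72y + 180 = ((1/16)y - 49/64)(16y² + 212y + 520) + ((925/16)y + 4625/8)
  16y² + 212y + 520 = ((256/925)y + 832/925)((925/16)y + 4625/8) + (0)
Last nonzero remainder: (925/16)y + 4625/8. Dividing through by 925/16 gives the monic gcd y + 10.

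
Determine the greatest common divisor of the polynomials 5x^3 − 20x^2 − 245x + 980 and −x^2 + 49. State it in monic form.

x^2 − 49

Apply the Euclidean algorithm:
  5x^3 − 20x^2 − 245x + 980 = (−5x + 20)(−x^2 + 49) + (0)
Last nonzero remainder: −x^2 + 49. Dividing through by −1 gives the monic gcd x^2 − 49.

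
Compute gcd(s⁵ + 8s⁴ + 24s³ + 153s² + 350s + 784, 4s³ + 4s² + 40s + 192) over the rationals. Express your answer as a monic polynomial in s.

Euclidean algorithm in ℚ[s]:
  s⁵ + 8s⁴ + 24s³ + 153s² + 350s + 784 = ((1/4)s² + (7/4)s + 7/4)(4s³ + 4s² + 40s + 192) + (28s² - 56s + 448)
  4s³ + 4s² + 40s + 192 = ((1/7)s + 3/7)(28s² - 56s + 448) + (0)
Last nonzero remainder: 28s² - 56s + 448. Dividing through by 28 gives the monic gcd s² - 2s + 16.

s² - 2s + 16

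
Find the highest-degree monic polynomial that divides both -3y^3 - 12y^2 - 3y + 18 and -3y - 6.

y + 2

By polynomial division,
  -3y^3 - 12y^2 - 3y + 18 = (y^2 + 2y - 3)(-3y - 6) + (0)
Last nonzero remainder: -3y - 6. Dividing through by -3 gives the monic gcd y + 2.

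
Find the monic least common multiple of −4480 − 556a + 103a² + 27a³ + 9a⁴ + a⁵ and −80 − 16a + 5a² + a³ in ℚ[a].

Repeated division with remainder:
  a⁵ + 9a⁴ + 27a³ + 103a² − 556a − 4480 = (a² + 4a + 23)(a³ + 5a² − 16a − 80) + (132a² + 132a − 2640)
  a³ + 5a² − 16a − 80 = ((1/132)a + 1/33)(132a² + 132a − 2640) + (0)
Last nonzero remainder: 132a² + 132a − 2640. Dividing through by 132 gives the monic gcd a² + a − 20.
Then lcm(f, g) = f·g / gcd(f, g); expanding and making the result monic gives the answer.

−17920 − 6704a − 144a² + 211a³ + 63a⁴ + 13a⁵ + a⁶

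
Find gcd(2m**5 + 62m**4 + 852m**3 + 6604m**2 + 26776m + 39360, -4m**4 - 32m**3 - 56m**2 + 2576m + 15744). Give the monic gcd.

m**2 + 10m + 82

Repeated division with remainder:
  2m**5 + 62m**4 + 852m**3 + 6604m**2 + 26776m + 39360 = (-(1/2)m - 23/2)(-4m**4 - 32m**3 - 56m**2 + 2576m + 15744) + (456m**3 + 7248m**2 + 64272m + 220416)
  -4m**4 - 32m**3 - 56m**2 + 2576m + 15744 = (-(1/114)m + 25/361)(456m**3 + 7248m**2 + 64272m + 220416) + ((2112/361)m**2 + (21120/361)m + 173184/361)
  456m**3 + 7248m**2 + 64272m + 220416 = ((6859/88)m + 5054/11)((2112/361)m**2 + (21120/361)m + 173184/361) + (0)
Last nonzero remainder: (2112/361)m**2 + (21120/361)m + 173184/361. Dividing through by 2112/361 gives the monic gcd m**2 + 10m + 82.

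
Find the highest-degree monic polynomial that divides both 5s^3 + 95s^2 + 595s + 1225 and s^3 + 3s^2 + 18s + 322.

s + 7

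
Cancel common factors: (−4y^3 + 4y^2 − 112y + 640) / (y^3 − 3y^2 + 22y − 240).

(−4y + 16)/(y − 6)

By polynomial division,
  −4y^3 + 4y^2 − 112y + 640 = (−4)(y^3 − 3y^2 + 22y − 240) + (−8y^2 − 24y − 320)
  y^3 − 3y^2 + 22y − 240 = (−(1/8)y + 3/4)(−8y^2 − 24y − 320) + (0)
Last nonzero remainder: −8y^2 − 24y − 320. Dividing through by −8 gives the monic gcd y^2 + 3y + 40.
Cancel y^2 + 3y + 40 from numerator and denominator to get the reduced form.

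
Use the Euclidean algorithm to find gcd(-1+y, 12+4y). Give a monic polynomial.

Apply the Euclidean algorithm:
  y-1 = (1/4)(4y+12) + (-4)
  4y+12 = (-y-3)(-4) + (0)
The last nonzero remainder is the constant -4, so the polynomials are coprime and gcd = 1.

1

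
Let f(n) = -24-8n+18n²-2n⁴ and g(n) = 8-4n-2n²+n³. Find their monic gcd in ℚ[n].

By polynomial division,
  -2n⁴+18n²-8n-24 = (-2n-4)(n³-2n²-4n+8) + (2n²-8n+8)
  n³-2n²-4n+8 = ((1/2)n+1)(2n²-8n+8) + (0)
Last nonzero remainder: 2n²-8n+8. Dividing through by 2 gives the monic gcd n²-4n+4.

4-4n+n²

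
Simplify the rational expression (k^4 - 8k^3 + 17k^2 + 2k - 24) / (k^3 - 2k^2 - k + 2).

Apply the Euclidean algorithm:
  k^4 - 8k^3 + 17k^2 + 2k - 24 = (k - 6)(k^3 - 2k^2 - k + 2) + (6k^2 - 6k - 12)
  k^3 - 2k^2 - k + 2 = ((1/6)k - 1/6)(6k^2 - 6k - 12) + (0)
Last nonzero remainder: 6k^2 - 6k - 12. Dividing through by 6 gives the monic gcd k^2 - k - 2.
Cancel k^2 - k - 2 from numerator and denominator to get the reduced form.

(k^2 - 7k + 12)/(k - 1)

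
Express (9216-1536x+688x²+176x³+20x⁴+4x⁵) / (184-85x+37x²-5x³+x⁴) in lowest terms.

Euclidean algorithm in ℚ[x]:
  4x⁵+20x⁴+176x³+688x²-1536x+9216 = (4x+40)(x⁴-5x³+37x²-85x+184) + (228x³-452x²+1128x+1856)
  x⁴-5x³+37x²-85x+184 = ((1/228)x-43/3249)(228x³-452x²+1128x+1856) + ((84703/3249)x²-(84703/1083)x+677624/3249)
  228x³-452x²+1128x+1856 = ((740772/84703)x+753768/84703)((84703/3249)x²-(84703/1083)x+677624/3249) + (0)
Last nonzero remainder: (84703/3249)x²-(84703/1083)x+677624/3249. Dividing through by 84703/3249 gives the monic gcd x²-3x+8.
Cancel x²-3x+8 from numerator and denominator to get the reduced form.

(1152+240x+32x²+4x³)/(23-2x+x²)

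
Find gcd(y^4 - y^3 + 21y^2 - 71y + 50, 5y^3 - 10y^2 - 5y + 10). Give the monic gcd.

Apply the Euclidean algorithm:
  y^4 - y^3 + 21y^2 - 71y + 50 = ((1/5)y + 1/5)(5y^3 - 10y^2 - 5y + 10) + (24y^2 - 72y + 48)
  5y^3 - 10y^2 - 5y + 10 = ((5/24)y + 5/24)(24y^2 - 72y + 48) + (0)
Last nonzero remainder: 24y^2 - 72y + 48. Dividing through by 24 gives the monic gcd y^2 - 3y + 2.

y^2 - 3y + 2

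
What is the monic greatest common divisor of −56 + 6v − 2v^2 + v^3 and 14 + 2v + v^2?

14 + 2v + v^2

Euclidean algorithm in ℚ[v]:
  v^3 − 2v^2 + 6v − 56 = (v − 4)(v^2 + 2v + 14) + (0)
The last nonzero remainder v^2 + 2v + 14 is already monic.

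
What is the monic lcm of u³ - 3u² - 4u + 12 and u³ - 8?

u⁵ - u⁴ - 6u³ - 8u² + 8u + 48

By polynomial division,
  u³ - 3u² - 4u + 12 = (u³ - 8) + (-3u² - 4u + 20)
  u³ - 8 = (-(1/3)u + 4/9)(-3u² - 4u + 20) + ((76/9)u - 152/9)
  -3u² - 4u + 20 = (-(27/76)u - 45/38)((76/9)u - 152/9) + (0)
Last nonzero remainder: (76/9)u - 152/9. Dividing through by 76/9 gives the monic gcd u - 2.
Then lcm(f, g) = f·g / gcd(f, g); expanding and making the result monic gives the answer.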